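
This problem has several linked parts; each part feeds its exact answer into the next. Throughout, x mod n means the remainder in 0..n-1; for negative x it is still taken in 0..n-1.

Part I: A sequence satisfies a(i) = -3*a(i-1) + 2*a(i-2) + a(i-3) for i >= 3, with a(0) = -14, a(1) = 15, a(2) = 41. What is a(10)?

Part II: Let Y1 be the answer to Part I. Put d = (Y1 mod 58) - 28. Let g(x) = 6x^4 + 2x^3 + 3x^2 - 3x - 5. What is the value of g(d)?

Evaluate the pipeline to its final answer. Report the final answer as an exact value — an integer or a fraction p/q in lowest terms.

796665

Part I: a(3) = -3*(41) + 2*(15) + 1*(-14) = -107; iterating: a(3)=-107, a(4)=418, a(5)=-1427, a(6)=5010, a(7)=-17466, a(8)=60991, a(9)=-212895, a(10)=743201; answer 743201
Part II: Y1 = 743201; d = 19; 6*(19)^4 + 2*(19)^3 + 3*(19)^2 - 3*(19)^1 - 5 = (781926) + (13718) + (1083) + (-57) + (-5) = 796665; answer 796665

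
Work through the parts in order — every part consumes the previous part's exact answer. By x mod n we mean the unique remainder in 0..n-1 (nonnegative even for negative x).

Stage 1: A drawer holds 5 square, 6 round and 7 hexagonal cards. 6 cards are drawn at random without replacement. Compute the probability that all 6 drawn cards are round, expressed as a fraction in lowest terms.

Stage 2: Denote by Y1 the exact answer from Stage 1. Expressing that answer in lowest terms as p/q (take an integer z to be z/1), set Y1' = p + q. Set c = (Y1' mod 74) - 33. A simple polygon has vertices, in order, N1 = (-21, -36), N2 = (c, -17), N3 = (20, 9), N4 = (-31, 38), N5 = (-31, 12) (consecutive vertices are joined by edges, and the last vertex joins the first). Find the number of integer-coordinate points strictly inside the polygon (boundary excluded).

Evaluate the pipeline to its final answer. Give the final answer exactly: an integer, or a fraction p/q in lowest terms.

2660

Stage 1: total draws C(18,6) = 18564; favorable C(6,6) = 1; P = 1/18564; answer 1/18564
Stage 2: Y1 = 1/18564; threaded value p + q = 18565; c = 32; cross terms: (-21*-17 - 32*-36)=1509, (32*9 - 20*-17)=628, (20*38 - -31*9)=1039, (-31*12 - -31*38)=806, (-31*-36 - -21*12)=1368; twice the area = |5350| = 5350; area = 2675; boundary points = 1 + 2 + 1 + 26 + 2 = 32; strictly interior points = area - boundary/2 + 1 = 2660; answer 2660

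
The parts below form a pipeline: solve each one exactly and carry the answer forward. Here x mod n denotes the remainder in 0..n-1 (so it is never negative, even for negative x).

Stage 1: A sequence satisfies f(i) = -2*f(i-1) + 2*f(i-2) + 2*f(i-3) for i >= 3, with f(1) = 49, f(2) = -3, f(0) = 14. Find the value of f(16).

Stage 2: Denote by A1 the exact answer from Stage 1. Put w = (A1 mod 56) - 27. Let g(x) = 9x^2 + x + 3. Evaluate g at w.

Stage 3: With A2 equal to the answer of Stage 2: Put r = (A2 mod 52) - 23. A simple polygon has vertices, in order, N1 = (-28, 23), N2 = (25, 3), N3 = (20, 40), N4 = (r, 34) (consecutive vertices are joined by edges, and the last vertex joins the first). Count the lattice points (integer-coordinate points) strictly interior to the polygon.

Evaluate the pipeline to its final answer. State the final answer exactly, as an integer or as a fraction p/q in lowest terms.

1074

Stage 1: f(3) = -2*(-3) + 2*(49) + 2*(14) = 132; iterating: f(3)=132, f(4)=-172, f(5)=602, f(6)=-1284, f(7)=3428, f(8)=-8220, f(9)=20728, f(10)=-51040, f(11)=127096, f(12)=-314816, f(13)=781744, f(14)=-1938928, f(15)=4811712, f(16)=-11937792; answer -11937792
Stage 2: A1 = -11937792; w = -19; 9*(-19)^2 + 1*(-19)^1 + 3 = (3249) + (-19) + (3) = 3233; answer 3233
Stage 3: A2 = 3233; r = -14; cross terms: (-28*3 - 25*23)=-659, (25*40 - 20*3)=940, (20*34 - -14*40)=1240, (-14*23 - -28*34)=630; twice the area = |2151| = 2151; area = 2151/2; boundary points = 1 + 1 + 2 + 1 = 5; strictly interior points = area - boundary/2 + 1 = 1074; answer 1074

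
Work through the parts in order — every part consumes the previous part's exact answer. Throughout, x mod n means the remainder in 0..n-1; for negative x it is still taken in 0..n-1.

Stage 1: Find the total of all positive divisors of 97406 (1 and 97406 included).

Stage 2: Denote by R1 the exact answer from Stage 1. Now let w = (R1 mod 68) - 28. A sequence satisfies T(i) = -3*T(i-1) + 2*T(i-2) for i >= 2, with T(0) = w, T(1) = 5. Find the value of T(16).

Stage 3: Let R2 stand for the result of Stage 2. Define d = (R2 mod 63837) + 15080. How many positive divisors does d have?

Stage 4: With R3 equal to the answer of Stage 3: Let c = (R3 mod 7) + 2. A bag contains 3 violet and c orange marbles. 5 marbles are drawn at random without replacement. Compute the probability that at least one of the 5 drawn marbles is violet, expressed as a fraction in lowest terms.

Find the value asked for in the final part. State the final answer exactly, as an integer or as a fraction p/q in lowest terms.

20/21

Stage 1: 97406 = 2 * 113 * 431; sigma = (1 + 2) * (1 + 113) * (1 + 431) = 3 * 114 * 432 = 147744; answer 147744
Stage 2: R1 = 147744; w = 20; T(2) = -3*(5) + 2*(20) = 25; iterating: T(2)=25, T(3)=-65, T(4)=245, T(5)=-865, T(6)=3085, T(7)=-10985, T(8)=39125, T(9)=-139345, T(10)=496285, T(11)=-1767545, T(12)=6295205, T(13)=-22420705, T(14)=79852525, T(15)=-284398985, T(16)=1012902005; answer 1012902005
Stage 3: R2 = 1012902005; d = 15406; 15406 = 2 * 7703; number of divisors = (1+1) * (1+1) = 4; answer 4
Stage 4: R3 = 4; c = 6; total draws C(9,5) = 126; complement C(6,5) = 6; favorable 126 - 6 = 120; P = 20/21; answer 20/21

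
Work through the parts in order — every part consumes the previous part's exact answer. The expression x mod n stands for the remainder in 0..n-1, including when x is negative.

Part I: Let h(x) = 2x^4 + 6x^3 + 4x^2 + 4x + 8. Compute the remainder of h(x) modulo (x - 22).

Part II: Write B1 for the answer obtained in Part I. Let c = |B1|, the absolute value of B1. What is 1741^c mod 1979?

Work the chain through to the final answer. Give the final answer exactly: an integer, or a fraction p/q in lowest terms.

Part I: remainder = value at the root: 2*(22)^4 + 6*(22)^3 + 4*(22)^2 + 4*(22)^1 + 8 = (468512) + (63888) + (1936) + (88) + (8) = 534432; answer 534432
Part II: B1 = 534432; c = 534432; squarings mod 1979: 1741^1=1741, 1741^2=1232, 1741^4=1910, 1741^8=803, 1741^16=1634, 1741^32=285, 1741^64=86, 1741^128=1459, 1741^256=1256, 1741^512=273, 1741^1024=1306, 1741^2048=1717, 1741^4096=1358, 1741^8192=1715, 1741^16384=431, 1741^32768=1714, 1741^65536=960, 1741^131072=1365, 1741^262144=986, 1741^524288=507; 1741^534432 = 1741^32 * 1741^128 * 1741^256 * 1741^512 * 1741^1024 * 1741^8192 * 1741^524288 = 1969 (mod 1979); answer 1969

1969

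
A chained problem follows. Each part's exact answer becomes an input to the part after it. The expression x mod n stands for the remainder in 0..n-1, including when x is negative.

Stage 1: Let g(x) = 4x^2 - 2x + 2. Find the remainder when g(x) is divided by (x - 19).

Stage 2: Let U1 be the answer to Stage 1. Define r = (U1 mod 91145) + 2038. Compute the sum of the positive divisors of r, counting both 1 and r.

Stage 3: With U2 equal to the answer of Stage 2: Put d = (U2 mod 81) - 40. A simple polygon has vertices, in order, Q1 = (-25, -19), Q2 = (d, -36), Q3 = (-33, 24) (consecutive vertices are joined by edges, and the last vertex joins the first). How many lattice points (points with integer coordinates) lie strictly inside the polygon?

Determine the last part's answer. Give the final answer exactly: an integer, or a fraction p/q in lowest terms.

Stage 1: remainder = value at the root: 4*(19)^2 - 2*(19)^1 + 2 = (1444) + (-38) + (2) = 1408; answer 1408
Stage 2: U1 = 1408; r = 3446; 3446 = 2 * 1723; sigma = (1 + 2) * (1 + 1723) = 3 * 1724 = 5172; answer 5172
Stage 3: U2 = 5172; d = 29; cross terms: (-25*-36 - 29*-19)=1451, (29*24 - -33*-36)=-492, (-33*-19 - -25*24)=1227; twice the area = |2186| = 2186; area = 1093; boundary points = 1 + 2 + 1 = 4; strictly interior points = area - boundary/2 + 1 = 1092; answer 1092

1092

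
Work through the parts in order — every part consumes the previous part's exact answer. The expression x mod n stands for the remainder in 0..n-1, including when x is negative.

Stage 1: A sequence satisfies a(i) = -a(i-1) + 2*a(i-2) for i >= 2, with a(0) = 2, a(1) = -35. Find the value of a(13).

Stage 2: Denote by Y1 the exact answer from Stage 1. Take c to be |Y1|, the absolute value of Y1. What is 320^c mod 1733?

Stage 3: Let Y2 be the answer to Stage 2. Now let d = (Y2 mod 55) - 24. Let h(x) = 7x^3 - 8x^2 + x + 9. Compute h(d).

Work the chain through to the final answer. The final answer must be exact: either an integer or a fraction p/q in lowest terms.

Stage 1: a(2) = -1*(-35) + 2*(2) = 39; iterating: a(2)=39, a(3)=-109, a(4)=187, a(5)=-405, a(6)=779, a(7)=-1589, a(8)=3147, a(9)=-6325, a(10)=12619, a(11)=-25269, a(12)=50507, a(13)=-101045; answer -101045
Stage 2: Y1 = -101045; c = 101045; squarings mod 1733: 320^1=320, 320^2=153, 320^4=880, 320^8=1482, 320^16=613, 320^32=1441, 320^64=347, 320^128=832, 320^256=757, 320^512=1159, 320^1024=206, 320^2048=844, 320^4096=73, 320^8192=130, 320^16384=1303, 320^32768=1202, 320^65536=1215; 320^101045 = 320^1 * 320^4 * 320^16 * 320^32 * 320^128 * 320^512 * 320^2048 * 320^32768 * 320^65536 = 558 (mod 1733); answer 558
Stage 3: Y2 = 558; d = -16; 7*(-16)^3 - 8*(-16)^2 + 1*(-16)^1 + 9 = (-28672) + (-2048) + (-16) + (9) = -30727; answer -30727

-30727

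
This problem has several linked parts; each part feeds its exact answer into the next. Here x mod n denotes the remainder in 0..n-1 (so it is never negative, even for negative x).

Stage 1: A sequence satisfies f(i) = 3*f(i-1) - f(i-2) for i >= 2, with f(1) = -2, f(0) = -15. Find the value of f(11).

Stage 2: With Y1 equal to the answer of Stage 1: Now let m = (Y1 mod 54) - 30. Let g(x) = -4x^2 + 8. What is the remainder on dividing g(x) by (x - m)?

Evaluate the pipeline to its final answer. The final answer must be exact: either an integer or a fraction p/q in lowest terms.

-1436

Stage 1: f(2) = 3*(-2) - 1*(-15) = 9; iterating: f(2)=9, f(3)=29, f(4)=78, f(5)=205, f(6)=537, f(7)=1406, f(8)=3681, f(9)=9637, f(10)=25230, f(11)=66053; answer 66053
Stage 2: Y1 = 66053; m = -19; remainder = value at the root: -4*(-19)^2 + 8 = (-1444) + (8) = -1436; answer -1436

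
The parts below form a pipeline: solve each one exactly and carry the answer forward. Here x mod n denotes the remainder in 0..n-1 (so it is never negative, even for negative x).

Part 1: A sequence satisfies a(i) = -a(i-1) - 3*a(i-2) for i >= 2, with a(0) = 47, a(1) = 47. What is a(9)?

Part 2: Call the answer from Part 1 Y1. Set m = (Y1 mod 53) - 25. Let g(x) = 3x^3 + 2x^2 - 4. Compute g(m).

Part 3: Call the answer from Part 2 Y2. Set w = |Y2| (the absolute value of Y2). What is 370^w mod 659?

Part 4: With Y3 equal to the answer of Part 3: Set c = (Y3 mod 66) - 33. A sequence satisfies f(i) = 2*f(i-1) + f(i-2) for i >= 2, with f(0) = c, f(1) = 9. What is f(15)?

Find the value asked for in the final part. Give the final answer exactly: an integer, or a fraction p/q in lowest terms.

1432097

Part 1: a(2) = -1*(47) - 3*(47) = -188; iterating: a(2)=-188, a(3)=47, a(4)=517, a(5)=-658, a(6)=-893, a(7)=2867, a(8)=-188, a(9)=-8413; answer -8413
Part 2: Y1 = -8413; m = -11; 3*(-11)^3 + 2*(-11)^2 - 4 = (-3993) + (242) + (-4) = -3755; answer -3755
Part 3: Y2 = -3755; w = 3755; squarings mod 659: 370^1=370, 370^2=487, 370^4=588, 370^8=428, 370^16=641, 370^32=324, 370^64=195, 370^128=462, 370^256=587, 370^512=571, 370^1024=495, 370^2048=536; 370^3755 = 370^1 * 370^2 * 370^8 * 370^32 * 370^128 * 370^512 * 370^1024 * 370^2048 = 623 (mod 659); answer 623
Part 4: Y3 = 623; c = -4; f(2) = 2*(9) + 1*(-4) = 14; iterating: f(2)=14, f(3)=37, f(4)=88, f(5)=213, f(6)=514, f(7)=1241, f(8)=2996, f(9)=7233, f(10)=17462, f(11)=42157, f(12)=101776, f(13)=245709, f(14)=593194, f(15)=1432097; answer 1432097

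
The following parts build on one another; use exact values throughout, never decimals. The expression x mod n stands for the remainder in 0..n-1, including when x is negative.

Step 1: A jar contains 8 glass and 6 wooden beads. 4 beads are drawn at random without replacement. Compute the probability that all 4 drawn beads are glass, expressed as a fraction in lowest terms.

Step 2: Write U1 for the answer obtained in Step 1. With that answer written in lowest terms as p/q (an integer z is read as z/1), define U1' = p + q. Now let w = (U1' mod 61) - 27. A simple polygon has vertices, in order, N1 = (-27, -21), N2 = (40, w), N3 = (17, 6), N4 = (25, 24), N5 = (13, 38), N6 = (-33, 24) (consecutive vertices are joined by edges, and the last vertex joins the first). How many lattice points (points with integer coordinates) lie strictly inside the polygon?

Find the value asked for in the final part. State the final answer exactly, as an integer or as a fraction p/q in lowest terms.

Step 1: total draws C(14,4) = 1001; favorable C(8,4) = 70; P = 10/143; answer 10/143
Step 2: U1 = 10/143; threaded value p + q = 153; w = 4; cross terms: (-27*4 - 40*-21)=732, (40*6 - 17*4)=172, (17*24 - 25*6)=258, (25*38 - 13*24)=638, (13*24 - -33*38)=1566, (-33*-21 - -27*24)=1341; twice the area = |4707| = 4707; area = 4707/2; boundary points = 1 + 1 + 2 + 2 + 2 + 3 = 11; strictly interior points = area - boundary/2 + 1 = 2349; answer 2349

2349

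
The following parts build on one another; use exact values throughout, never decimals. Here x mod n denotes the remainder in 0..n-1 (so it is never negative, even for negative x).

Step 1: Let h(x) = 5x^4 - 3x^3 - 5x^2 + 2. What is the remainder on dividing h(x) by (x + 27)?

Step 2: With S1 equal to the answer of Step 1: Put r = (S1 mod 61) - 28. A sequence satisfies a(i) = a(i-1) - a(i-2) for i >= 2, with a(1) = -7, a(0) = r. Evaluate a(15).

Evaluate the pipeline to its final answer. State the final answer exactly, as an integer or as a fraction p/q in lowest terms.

Step 1: remainder = value at the root: 5*(-27)^4 - 3*(-27)^3 - 5*(-27)^2 + 2 = (2657205) + (59049) + (-3645) + (2) = 2712611; answer 2712611
Step 2: S1 = 2712611; r = -26; a(2) = 1*(-7) - 1*(-26) = 19; iterating: a(2)=19, a(3)=26, a(4)=7, a(5)=-19, a(6)=-26, a(7)=-7, a(8)=19, a(9)=26, a(10)=7, a(11)=-19, a(12)=-26, a(13)=-7, a(14)=19, a(15)=26; answer 26

26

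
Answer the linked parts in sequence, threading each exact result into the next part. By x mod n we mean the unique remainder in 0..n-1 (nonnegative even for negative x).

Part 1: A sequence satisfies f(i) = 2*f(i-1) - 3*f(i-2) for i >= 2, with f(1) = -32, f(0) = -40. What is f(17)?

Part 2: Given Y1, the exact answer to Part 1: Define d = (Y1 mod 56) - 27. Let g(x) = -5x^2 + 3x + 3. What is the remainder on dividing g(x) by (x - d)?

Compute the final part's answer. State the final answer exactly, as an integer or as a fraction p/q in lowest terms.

Part 1: f(2) = 2*(-32) - 3*(-40) = 56; iterating: f(2)=56, f(3)=208, f(4)=248, f(5)=-128, f(6)=-1000, f(7)=-1616, f(8)=-232, f(9)=4384, f(10)=9464, f(11)=5776, f(12)=-16840, f(13)=-51008, f(14)=-51496, f(15)=50032, f(16)=254552, f(17)=359008; answer 359008
Part 2: Y1 = 359008; d = 21; remainder = value at the root: -5*(21)^2 + 3*(21)^1 + 3 = (-2205) + (63) + (3) = -2139; answer -2139

-2139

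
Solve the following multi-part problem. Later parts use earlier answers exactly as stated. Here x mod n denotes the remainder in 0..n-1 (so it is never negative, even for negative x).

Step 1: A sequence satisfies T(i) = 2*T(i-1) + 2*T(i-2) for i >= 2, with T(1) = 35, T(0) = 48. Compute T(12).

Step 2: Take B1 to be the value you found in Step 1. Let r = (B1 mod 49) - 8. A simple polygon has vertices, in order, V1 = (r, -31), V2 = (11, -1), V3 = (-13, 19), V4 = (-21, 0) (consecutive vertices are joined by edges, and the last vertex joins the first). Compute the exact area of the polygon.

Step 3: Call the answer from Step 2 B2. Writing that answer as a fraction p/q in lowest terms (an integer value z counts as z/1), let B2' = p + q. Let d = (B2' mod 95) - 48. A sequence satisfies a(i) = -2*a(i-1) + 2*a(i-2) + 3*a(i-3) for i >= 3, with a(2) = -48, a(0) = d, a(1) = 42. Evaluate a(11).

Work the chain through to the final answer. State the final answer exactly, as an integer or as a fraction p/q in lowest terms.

Step 1: T(2) = 2*(35) + 2*(48) = 166; iterating: T(2)=166, T(3)=402, T(4)=1136, T(5)=3076, T(6)=8424, T(7)=23000, T(8)=62848, T(9)=171696, T(10)=469088, T(11)=1281568, T(12)=3501312; answer 3501312
Step 2: B1 = 3501312; r = 9; cross terms: (9*-1 - 11*-31)=332, (11*19 - -13*-1)=196, (-13*0 - -21*19)=399, (-21*-31 - 9*0)=651; twice the area = |1578| = 1578; area = 789; answer 789
Step 3: B2 = 789; threaded value p + q = 790; d = -18; a(3) = -2*(-48) + 2*(42) + 3*(-18) = 126; iterating: a(3)=126, a(4)=-222, a(5)=552, a(6)=-1170, a(7)=2778, a(8)=-6240, a(9)=14526, a(10)=-33198, a(11)=76728; answer 76728

76728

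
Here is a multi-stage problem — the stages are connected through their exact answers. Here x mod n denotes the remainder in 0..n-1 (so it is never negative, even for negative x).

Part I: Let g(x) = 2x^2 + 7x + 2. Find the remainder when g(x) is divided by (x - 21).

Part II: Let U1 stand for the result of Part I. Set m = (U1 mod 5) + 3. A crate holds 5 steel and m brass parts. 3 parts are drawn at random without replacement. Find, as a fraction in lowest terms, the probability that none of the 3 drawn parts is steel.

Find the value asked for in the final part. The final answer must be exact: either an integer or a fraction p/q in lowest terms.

Part I: remainder = value at the root: 2*(21)^2 + 7*(21)^1 + 2 = (882) + (147) + (2) = 1031; answer 1031
Part II: U1 = 1031; m = 4; total draws C(9,3) = 84; favorable C(4,3) = 4; P = 1/21; answer 1/21

1/21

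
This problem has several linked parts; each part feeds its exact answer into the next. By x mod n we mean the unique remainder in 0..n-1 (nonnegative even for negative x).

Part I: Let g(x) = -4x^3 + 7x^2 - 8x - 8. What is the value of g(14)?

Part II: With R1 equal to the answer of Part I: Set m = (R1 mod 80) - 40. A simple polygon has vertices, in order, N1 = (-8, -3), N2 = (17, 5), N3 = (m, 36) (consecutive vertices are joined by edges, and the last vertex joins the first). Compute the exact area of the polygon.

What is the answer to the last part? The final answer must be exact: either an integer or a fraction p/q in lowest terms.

943/2

Part I: -4*(14)^3 + 7*(14)^2 - 8*(14)^1 - 8 = (-10976) + (1372) + (-112) + (-8) = -9724; answer -9724
Part II: R1 = -9724; m = -4; cross terms: (-8*5 - 17*-3)=11, (17*36 - -4*5)=632, (-4*-3 - -8*36)=300; twice the area = |943| = 943; area = 943/2; answer 943/2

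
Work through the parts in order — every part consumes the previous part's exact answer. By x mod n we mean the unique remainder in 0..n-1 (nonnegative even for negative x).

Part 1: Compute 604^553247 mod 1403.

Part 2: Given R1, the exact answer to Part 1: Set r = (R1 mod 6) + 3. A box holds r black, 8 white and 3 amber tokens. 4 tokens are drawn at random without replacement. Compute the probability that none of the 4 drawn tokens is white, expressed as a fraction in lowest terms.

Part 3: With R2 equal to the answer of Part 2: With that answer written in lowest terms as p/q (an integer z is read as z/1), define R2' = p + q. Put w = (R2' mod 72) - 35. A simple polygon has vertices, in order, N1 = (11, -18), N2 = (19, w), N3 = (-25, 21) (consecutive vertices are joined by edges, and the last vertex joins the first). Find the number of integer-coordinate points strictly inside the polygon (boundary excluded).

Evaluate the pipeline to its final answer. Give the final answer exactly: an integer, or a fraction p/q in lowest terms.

Part 1: squarings mod 1403: 604^1=604, 604^2=36, 604^4=1296, 604^8=225, 604^16=117, 604^32=1062, 604^64=1235, 604^128=164, 604^256=239, 604^512=1001, 604^1024=259, 604^2048=1140, 604^4096=422, 604^8192=1306, 604^16384=991, 604^32768=1384, 604^65536=361, 604^131072=1245, 604^262144=1113, 604^524288=1323; 604^553247 = 604^1 * 604^2 * 604^4 * 604^8 * 604^16 * 604^256 * 604^4096 * 604^8192 * 604^16384 * 604^524288 = 519 (mod 1403); answer 519
Part 2: R1 = 519; r = 6; total draws C(17,4) = 2380; favorable C(9,4) = 126; P = 9/170; answer 9/170
Part 3: R2 = 9/170; threaded value p + q = 179; w = 0; cross terms: (11*0 - 19*-18)=342, (19*21 - -25*0)=399, (-25*-18 - 11*21)=219; twice the area = |960| = 960; area = 480; boundary points = 2 + 1 + 3 = 6; strictly interior points = area - boundary/2 + 1 = 478; answer 478

478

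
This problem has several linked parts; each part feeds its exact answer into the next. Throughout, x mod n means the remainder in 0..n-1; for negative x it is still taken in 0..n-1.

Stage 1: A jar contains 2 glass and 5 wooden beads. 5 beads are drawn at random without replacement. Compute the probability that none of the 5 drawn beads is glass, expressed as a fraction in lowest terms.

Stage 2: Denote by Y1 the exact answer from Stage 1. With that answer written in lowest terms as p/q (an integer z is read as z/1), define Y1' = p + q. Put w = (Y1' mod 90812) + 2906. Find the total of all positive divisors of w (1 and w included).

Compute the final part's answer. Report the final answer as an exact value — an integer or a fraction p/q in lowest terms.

7688

Stage 1: total draws C(7,5) = 21; favorable C(5,5) = 1; P = 1/21; answer 1/21
Stage 2: Y1 = 1/21; threaded value p + q = 22; w = 2928; 2928 = 2^4 * 3 * 61; sigma = (1 + 2 + 4 + 8 + 16) * (1 + 3) * (1 + 61) = 31 * 4 * 62 = 7688; answer 7688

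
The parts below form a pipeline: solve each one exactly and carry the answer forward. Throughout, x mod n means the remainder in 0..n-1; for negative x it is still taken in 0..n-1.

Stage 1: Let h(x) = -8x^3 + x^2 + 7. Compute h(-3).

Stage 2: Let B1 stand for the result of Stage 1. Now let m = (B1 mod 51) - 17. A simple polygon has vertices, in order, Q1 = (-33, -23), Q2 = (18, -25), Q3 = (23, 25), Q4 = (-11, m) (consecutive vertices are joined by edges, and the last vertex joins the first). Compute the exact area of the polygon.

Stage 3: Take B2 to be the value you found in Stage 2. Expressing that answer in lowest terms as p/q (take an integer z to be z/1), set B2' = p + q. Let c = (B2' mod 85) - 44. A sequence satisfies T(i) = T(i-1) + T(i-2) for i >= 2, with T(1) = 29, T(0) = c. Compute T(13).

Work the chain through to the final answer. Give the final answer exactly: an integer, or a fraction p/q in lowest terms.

Stage 1: -8*(-3)^3 + 1*(-3)^2 + 7 = (216) + (9) + (7) = 232; answer 232
Stage 2: B1 = 232; m = 11; cross terms: (-33*-25 - 18*-23)=1239, (18*25 - 23*-25)=1025, (23*11 - -11*25)=528, (-11*-23 - -33*11)=616; twice the area = |3408| = 3408; area = 1704; answer 1704
Stage 3: B2 = 1704; threaded value p + q = 1705; c = -39; T(2) = 1*(29) + 1*(-39) = -10; iterating: T(2)=-10, T(3)=19, T(4)=9, T(5)=28, T(6)=37, T(7)=65, T(8)=102, T(9)=167, T(10)=269, T(11)=436, T(12)=705, T(13)=1141; answer 1141

1141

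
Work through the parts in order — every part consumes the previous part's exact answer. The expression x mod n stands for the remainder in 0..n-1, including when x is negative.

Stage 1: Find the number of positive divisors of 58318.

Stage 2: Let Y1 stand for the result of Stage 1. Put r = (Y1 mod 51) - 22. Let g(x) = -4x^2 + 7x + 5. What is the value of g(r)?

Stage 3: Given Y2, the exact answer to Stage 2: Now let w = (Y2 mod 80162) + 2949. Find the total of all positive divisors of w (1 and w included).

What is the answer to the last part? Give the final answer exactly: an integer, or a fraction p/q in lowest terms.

Stage 1: 58318 = 2 * 13 * 2243; number of divisors = (1+1) * (1+1) * (1+1) = 8; answer 8
Stage 2: Y1 = 8; r = -14; -4*(-14)^2 + 7*(-14)^1 + 5 = (-784) + (-98) + (5) = -877; answer -877
Stage 3: Y2 = -877; w = 82234; 82234 = 2 * 41117; sigma = (1 + 2) * (1 + 41117) = 3 * 41118 = 123354; answer 123354

123354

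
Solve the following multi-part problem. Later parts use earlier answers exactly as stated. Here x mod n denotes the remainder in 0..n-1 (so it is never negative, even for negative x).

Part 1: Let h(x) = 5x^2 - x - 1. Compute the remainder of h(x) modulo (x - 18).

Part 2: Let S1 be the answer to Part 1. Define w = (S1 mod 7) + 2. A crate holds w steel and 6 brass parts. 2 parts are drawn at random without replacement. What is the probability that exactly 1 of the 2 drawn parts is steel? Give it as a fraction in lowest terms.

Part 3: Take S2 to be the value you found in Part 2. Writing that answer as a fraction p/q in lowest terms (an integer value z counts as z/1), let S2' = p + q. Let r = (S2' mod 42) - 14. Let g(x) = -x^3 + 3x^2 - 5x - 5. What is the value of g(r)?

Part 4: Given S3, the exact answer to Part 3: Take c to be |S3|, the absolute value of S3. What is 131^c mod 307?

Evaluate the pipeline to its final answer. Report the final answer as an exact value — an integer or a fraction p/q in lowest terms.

126

Part 1: remainder = value at the root: 5*(18)^2 - 1*(18)^1 - 1 = (1620) + (-18) + (-1) = 1601; answer 1601
Part 2: S1 = 1601; w = 7; total draws C(13,2) = 78; favorable C(7,1)*C(6,1) = 42; P = 7/13; answer 7/13
Part 3: S2 = 7/13; threaded value p + q = 20; r = 6; -1*(6)^3 + 3*(6)^2 - 5*(6)^1 - 5 = (-216) + (108) + (-30) + (-5) = -143; answer -143
Part 4: S3 = -143; c = 143; squarings mod 307: 131^1=131, 131^2=276, 131^4=40, 131^8=65, 131^16=234, 131^32=110, 131^64=127, 131^128=165; 131^143 = 131^1 * 131^2 * 131^4 * 131^8 * 131^128 = 126 (mod 307); answer 126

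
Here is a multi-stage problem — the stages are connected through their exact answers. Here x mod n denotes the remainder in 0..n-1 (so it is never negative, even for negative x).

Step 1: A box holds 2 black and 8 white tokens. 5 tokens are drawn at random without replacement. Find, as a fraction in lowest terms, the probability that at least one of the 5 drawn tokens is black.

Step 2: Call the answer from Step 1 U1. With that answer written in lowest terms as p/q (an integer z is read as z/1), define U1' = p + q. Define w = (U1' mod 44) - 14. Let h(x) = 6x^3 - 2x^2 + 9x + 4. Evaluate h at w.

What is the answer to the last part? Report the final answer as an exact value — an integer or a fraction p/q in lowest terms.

62

Step 1: total draws C(10,5) = 252; complement C(8,5) = 56; favorable 252 - 56 = 196; P = 7/9; answer 7/9
Step 2: U1 = 7/9; threaded value p + q = 16; w = 2; 6*(2)^3 - 2*(2)^2 + 9*(2)^1 + 4 = (48) + (-8) + (18) + (4) = 62; answer 62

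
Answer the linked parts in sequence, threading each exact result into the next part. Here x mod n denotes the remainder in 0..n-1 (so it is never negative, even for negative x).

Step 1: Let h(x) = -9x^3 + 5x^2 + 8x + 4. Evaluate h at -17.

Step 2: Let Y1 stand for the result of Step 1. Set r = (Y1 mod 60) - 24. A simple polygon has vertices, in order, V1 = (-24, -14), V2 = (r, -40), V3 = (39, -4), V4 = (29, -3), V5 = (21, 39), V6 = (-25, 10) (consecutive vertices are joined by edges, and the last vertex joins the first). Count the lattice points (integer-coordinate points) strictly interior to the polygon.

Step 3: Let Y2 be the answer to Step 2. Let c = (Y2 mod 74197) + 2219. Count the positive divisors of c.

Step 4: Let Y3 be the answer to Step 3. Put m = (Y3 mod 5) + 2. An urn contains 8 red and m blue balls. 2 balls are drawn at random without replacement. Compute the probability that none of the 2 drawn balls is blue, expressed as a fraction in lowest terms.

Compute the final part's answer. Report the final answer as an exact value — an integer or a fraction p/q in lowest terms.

Step 1: -9*(-17)^3 + 5*(-17)^2 + 8*(-17)^1 + 4 = (44217) + (1445) + (-136) + (4) = 45530; answer 45530
Step 2: Y1 = 45530; r = 26; cross terms: (-24*-40 - 26*-14)=1324, (26*-4 - 39*-40)=1456, (39*-3 - 29*-4)=-1, (29*39 - 21*-3)=1194, (21*10 - -25*39)=1185, (-25*-14 - -24*10)=590; twice the area = |5748| = 5748; area = 2874; boundary points = 2 + 1 + 1 + 2 + 1 + 1 = 8; strictly interior points = area - boundary/2 + 1 = 2871; answer 2871
Step 3: Y2 = 2871; c = 5090; 5090 = 2 * 5 * 509; number of divisors = (1+1) * (1+1) * (1+1) = 8; answer 8
Step 4: Y3 = 8; m = 5; total draws C(13,2) = 78; favorable C(8,2) = 28; P = 14/39; answer 14/39

14/39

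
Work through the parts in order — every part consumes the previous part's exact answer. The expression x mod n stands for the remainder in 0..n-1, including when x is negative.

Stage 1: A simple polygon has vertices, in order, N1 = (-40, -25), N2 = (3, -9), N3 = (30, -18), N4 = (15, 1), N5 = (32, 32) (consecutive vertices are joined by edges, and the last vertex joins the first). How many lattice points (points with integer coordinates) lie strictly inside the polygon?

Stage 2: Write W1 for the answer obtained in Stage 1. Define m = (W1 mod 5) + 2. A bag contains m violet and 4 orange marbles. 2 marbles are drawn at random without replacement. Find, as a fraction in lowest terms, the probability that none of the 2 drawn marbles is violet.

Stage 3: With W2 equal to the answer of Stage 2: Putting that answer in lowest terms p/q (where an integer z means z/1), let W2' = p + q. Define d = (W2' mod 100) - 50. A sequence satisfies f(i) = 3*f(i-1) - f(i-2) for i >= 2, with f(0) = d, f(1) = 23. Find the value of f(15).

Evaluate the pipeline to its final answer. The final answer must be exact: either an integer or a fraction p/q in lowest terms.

Stage 1: cross terms: (-40*-9 - 3*-25)=435, (3*-18 - 30*-9)=216, (30*1 - 15*-18)=300, (15*32 - 32*1)=448, (32*-25 - -40*32)=480; twice the area = |1879| = 1879; area = 1879/2; boundary points = 1 + 9 + 1 + 1 + 3 = 15; strictly interior points = area - boundary/2 + 1 = 933; answer 933
Stage 2: W1 = 933; m = 5; total draws C(9,2) = 36; favorable C(4,2) = 6; P = 1/6; answer 1/6
Stage 3: W2 = 1/6; threaded value p + q = 7; d = -43; f(2) = 3*(23) - 1*(-43) = 112; iterating: f(2)=112, f(3)=313, f(4)=827, f(5)=2168, f(6)=5677, f(7)=14863, f(8)=38912, f(9)=101873, f(10)=266707, f(11)=698248, f(12)=1828037, f(13)=4785863, f(14)=12529552, f(15)=32802793; answer 32802793

32802793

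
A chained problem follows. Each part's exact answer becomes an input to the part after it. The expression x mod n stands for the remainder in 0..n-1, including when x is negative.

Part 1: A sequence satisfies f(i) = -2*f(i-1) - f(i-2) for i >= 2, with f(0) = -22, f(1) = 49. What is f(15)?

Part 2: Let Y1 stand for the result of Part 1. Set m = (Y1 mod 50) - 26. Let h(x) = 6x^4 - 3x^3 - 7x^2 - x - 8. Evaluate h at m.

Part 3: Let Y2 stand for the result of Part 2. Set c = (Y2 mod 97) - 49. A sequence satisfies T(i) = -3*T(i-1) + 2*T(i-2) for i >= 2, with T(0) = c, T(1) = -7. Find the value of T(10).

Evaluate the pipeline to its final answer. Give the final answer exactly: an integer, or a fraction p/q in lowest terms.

2122939

Part 1: f(2) = -2*(49) - 1*(-22) = -76; iterating: f(2)=-76, f(3)=103, f(4)=-130, f(5)=157, f(6)=-184, f(7)=211, f(8)=-238, f(9)=265, f(10)=-292, f(11)=319, f(12)=-346, f(13)=373, f(14)=-400, f(15)=427; answer 427
Part 2: Y1 = 427; m = 1; 6*(1)^4 - 3*(1)^3 - 7*(1)^2 - 1*(1)^1 - 8 = (6) + (-3) + (-7) + (-1) + (-8) = -13; answer -13
Part 3: Y2 = -13; c = 35; T(2) = -3*(-7) + 2*(35) = 91; iterating: T(2)=91, T(3)=-287, T(4)=1043, T(5)=-3703, T(6)=13195, T(7)=-46991, T(8)=167363, T(9)=-596071, T(10)=2122939; answer 2122939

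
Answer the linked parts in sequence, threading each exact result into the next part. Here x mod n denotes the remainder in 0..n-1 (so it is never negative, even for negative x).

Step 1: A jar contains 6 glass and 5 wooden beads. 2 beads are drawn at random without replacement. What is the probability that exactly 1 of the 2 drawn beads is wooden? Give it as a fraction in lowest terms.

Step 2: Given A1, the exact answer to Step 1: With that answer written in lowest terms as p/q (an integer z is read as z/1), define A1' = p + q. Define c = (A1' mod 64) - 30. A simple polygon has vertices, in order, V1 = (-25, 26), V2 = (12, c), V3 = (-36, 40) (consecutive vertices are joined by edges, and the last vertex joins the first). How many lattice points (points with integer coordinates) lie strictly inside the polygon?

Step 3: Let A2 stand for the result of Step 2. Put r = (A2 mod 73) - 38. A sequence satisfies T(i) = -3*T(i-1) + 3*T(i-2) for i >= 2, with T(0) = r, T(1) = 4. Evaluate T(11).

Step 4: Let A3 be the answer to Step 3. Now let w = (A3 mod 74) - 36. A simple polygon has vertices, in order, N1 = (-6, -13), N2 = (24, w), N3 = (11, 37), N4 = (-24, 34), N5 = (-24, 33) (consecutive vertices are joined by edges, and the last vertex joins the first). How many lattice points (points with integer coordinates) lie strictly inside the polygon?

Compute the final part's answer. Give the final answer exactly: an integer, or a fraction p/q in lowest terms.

1343

Step 1: total draws C(11,2) = 55; favorable C(5,1)*C(6,1) = 30; P = 6/11; answer 6/11
Step 2: A1 = 6/11; threaded value p + q = 17; c = -13; cross terms: (-25*-13 - 12*26)=13, (12*40 - -36*-13)=12, (-36*26 - -25*40)=64; twice the area = |89| = 89; area = 89/2; boundary points = 1 + 1 + 1 = 3; strictly interior points = area - boundary/2 + 1 = 44; answer 44
Step 3: A2 = 44; r = 6; T(2) = -3*(4) + 3*(6) = 6; iterating: T(2)=6, T(3)=-6, T(4)=36, T(5)=-126, T(6)=486, T(7)=-1836, T(8)=6966, T(9)=-26406, T(10)=100116, T(11)=-379566; answer -379566
Step 4: A3 = -379566; w = 18; cross terms: (-6*18 - 24*-13)=204, (24*37 - 11*18)=690, (11*34 - -24*37)=1262, (-24*33 - -24*34)=24, (-24*-13 - -6*33)=510; twice the area = |2690| = 2690; area = 1345; boundary points = 1 + 1 + 1 + 1 + 2 = 6; strictly interior points = area - boundary/2 + 1 = 1343; answer 1343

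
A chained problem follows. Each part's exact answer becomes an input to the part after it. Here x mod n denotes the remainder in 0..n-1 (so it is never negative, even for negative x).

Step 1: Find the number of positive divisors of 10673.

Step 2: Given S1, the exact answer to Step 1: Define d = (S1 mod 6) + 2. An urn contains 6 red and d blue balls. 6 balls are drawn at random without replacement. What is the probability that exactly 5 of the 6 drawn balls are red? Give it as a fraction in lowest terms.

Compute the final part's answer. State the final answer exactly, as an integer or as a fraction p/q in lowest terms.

3/77

Step 1: 10673 = 13 * 821; number of divisors = (1+1) * (1+1) = 4; answer 4
Step 2: S1 = 4; d = 6; total draws C(12,6) = 924; favorable C(6,5)*C(6,1) = 36; P = 3/77; answer 3/77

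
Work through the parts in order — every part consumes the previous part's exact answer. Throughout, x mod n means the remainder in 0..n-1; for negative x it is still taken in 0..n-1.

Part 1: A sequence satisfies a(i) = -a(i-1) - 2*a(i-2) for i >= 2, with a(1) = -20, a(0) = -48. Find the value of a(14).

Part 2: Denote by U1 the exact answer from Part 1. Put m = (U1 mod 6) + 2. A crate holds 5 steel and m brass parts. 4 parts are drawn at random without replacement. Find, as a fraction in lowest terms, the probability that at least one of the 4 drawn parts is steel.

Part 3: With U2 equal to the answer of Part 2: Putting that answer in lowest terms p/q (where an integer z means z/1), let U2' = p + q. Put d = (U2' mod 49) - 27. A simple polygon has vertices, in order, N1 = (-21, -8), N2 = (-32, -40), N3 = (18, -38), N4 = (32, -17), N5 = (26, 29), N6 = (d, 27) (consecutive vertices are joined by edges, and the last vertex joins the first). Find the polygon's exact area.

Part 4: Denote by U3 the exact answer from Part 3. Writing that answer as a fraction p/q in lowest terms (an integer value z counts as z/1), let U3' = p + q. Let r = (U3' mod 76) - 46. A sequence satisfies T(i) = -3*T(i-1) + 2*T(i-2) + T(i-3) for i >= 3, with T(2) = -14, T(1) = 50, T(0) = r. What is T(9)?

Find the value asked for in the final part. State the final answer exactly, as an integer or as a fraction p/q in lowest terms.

154790

Part 1: a(2) = -1*(-20) - 2*(-48) = 116; iterating: a(2)=116, a(3)=-76, a(4)=-156, a(5)=308, a(6)=4, a(7)=-620, a(8)=612, a(9)=628, a(10)=-1852, a(11)=596, a(12)=3108, a(13)=-4300, a(14)=-1916; answer -1916
Part 2: U1 = -1916; m = 6; total draws C(11,4) = 330; complement C(6,4) = 15; favorable 330 - 15 = 315; P = 21/22; answer 21/22
Part 3: U2 = 21/22; threaded value p + q = 43; d = 16; cross terms: (-21*-40 - -32*-8)=584, (-32*-38 - 18*-40)=1936, (18*-17 - 32*-38)=910, (32*29 - 26*-17)=1370, (26*27 - 16*29)=238, (16*-8 - -21*27)=439; twice the area = |5477| = 5477; area = 5477/2; answer 5477/2
Part 4: U3 = 5477/2; threaded value p + q = 5479; r = -39; T(3) = -3*(-14) + 2*(50) + 1*(-39) = 103; iterating: T(3)=103, T(4)=-287, T(5)=1053, T(6)=-3630, T(7)=12709, T(8)=-44334, T(9)=154790; answer 154790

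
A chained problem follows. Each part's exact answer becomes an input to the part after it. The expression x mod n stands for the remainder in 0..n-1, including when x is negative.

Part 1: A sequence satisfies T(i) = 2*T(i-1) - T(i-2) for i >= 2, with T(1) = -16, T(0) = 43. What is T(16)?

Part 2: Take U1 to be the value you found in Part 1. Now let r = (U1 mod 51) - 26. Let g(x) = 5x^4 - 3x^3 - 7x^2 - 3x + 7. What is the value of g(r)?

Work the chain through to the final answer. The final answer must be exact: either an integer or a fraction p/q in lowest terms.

Part 1: T(2) = 2*(-16) - 1*(43) = -75; iterating: T(2)=-75, T(3)=-134, T(4)=-193, T(5)=-252, T(6)=-311, T(7)=-370, T(8)=-429, T(9)=-488, T(10)=-547, T(11)=-606, T(12)=-665, T(13)=-724, T(14)=-783, T(15)=-842, T(16)=-901; answer -901
Part 2: U1 = -901; r = -9; 5*(-9)^4 - 3*(-9)^3 - 7*(-9)^2 - 3*(-9)^1 + 7 = (32805) + (2187) + (-567) + (27) + (7) = 34459; answer 34459

34459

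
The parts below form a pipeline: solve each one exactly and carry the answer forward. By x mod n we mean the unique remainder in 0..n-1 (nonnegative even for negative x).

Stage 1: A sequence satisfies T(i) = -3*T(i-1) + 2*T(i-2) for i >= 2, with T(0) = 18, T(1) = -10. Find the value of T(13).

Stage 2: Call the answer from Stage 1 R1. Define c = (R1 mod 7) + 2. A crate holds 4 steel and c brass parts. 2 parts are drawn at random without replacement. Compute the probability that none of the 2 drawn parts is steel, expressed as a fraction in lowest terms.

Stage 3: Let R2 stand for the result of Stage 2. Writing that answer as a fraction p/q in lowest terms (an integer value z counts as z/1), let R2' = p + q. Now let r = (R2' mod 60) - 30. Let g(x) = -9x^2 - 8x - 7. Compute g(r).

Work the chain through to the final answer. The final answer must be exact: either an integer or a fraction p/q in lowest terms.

-1424

Stage 1: T(2) = -3*(-10) + 2*(18) = 66; iterating: T(2)=66, T(3)=-218, T(4)=786, T(5)=-2794, T(6)=9954, T(7)=-35450, T(8)=126258, T(9)=-449674, T(10)=1601538, T(11)=-5703962, T(12)=20314962, T(13)=-72352810; answer -72352810
Stage 2: R1 = -72352810; c = 4; total draws C(8,2) = 28; favorable C(4,2) = 6; P = 3/14; answer 3/14
Stage 3: R2 = 3/14; threaded value p + q = 17; r = -13; -9*(-13)^2 - 8*(-13)^1 - 7 = (-1521) + (104) + (-7) = -1424; answer -1424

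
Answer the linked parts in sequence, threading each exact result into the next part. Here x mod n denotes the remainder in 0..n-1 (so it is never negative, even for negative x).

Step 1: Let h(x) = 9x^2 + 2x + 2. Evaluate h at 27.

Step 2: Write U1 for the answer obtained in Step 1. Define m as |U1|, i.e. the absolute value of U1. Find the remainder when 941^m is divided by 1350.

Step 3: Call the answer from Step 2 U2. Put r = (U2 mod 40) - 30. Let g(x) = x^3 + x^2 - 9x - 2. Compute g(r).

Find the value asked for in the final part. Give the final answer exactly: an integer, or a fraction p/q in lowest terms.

-23289

Step 1: 9*(27)^2 + 2*(27)^1 + 2 = (6561) + (54) + (2) = 6617; answer 6617
Step 2: U1 = 6617; m = 6617; squarings mod 1350: 941^1=941, 941^2=1231, 941^4=661, 941^8=871, 941^16=1291, 941^32=781, 941^64=1111, 941^128=421, 941^256=391, 941^512=331, 941^1024=211, 941^2048=1321, 941^4096=841; 941^6617 = 941^1 * 941^8 * 941^16 * 941^64 * 941^128 * 941^256 * 941^2048 * 941^4096 = 281 (mod 1350); answer 281
Step 3: U2 = 281; r = -29; 1*(-29)^3 + 1*(-29)^2 - 9*(-29)^1 - 2 = (-24389) + (841) + (261) + (-2) = -23289; answer -23289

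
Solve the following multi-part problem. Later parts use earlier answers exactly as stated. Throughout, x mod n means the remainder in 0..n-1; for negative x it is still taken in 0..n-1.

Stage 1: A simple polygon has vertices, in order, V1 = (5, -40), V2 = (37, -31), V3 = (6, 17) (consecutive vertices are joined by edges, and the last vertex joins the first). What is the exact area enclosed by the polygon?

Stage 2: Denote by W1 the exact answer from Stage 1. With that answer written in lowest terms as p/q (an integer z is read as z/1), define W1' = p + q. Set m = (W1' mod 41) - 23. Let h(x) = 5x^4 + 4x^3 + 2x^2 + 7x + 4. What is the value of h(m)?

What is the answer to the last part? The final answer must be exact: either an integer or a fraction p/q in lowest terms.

Stage 1: cross terms: (5*-31 - 37*-40)=1325, (37*17 - 6*-31)=815, (6*-40 - 5*17)=-325; twice the area = |1815| = 1815; area = 1815/2; answer 1815/2
Stage 2: W1 = 1815/2; threaded value p + q = 1817; m = -10; 5*(-10)^4 + 4*(-10)^3 + 2*(-10)^2 + 7*(-10)^1 + 4 = (50000) + (-4000) + (200) + (-70) + (4) = 46134; answer 46134

46134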